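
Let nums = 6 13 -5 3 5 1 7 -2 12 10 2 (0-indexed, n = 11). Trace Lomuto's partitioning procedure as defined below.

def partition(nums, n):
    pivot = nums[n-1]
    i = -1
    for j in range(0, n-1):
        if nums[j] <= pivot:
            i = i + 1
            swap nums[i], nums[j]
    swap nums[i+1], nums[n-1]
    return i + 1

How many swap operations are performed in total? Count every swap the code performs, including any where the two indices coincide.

pivot = nums[10] = 2; i = -1
j=0: nums[0]=6 > 2 → no swap
j=1: nums[1]=13 > 2 → no swap
j=2: nums[2]=-5 ≤ 2 → i=0, swap nums[0],nums[2] → -5 13 6 3 5 1 7 -2 12 10 2
j=3: nums[3]=3 > 2 → no swap
j=4: nums[4]=5 > 2 → no swap
j=5: nums[5]=1 ≤ 2 → i=1, swap nums[1],nums[5] → -5 1 6 3 5 13 7 -2 12 10 2
j=6: nums[6]=7 > 2 → no swap
j=7: nums[7]=-2 ≤ 2 → i=2, swap nums[2],nums[7] → -5 1 -2 3 5 13 7 6 12 10 2
j=8: nums[8]=12 > 2 → no swap
j=9: nums[9]=10 > 2 → no swap
final swap nums[3],nums[10] → -5 1 -2 2 5 13 7 6 12 10 3; return 3

4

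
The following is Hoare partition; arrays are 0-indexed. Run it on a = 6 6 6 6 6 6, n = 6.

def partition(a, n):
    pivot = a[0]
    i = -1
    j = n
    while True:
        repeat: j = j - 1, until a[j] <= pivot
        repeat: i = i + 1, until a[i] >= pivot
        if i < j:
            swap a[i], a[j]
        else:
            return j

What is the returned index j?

pivot=6
j stops at 5 (6), i stops at 0 (6); swap ⇒ 6 6 6 6 6 6
j stops at 4 (6), i stops at 1 (6); swap ⇒ 6 6 6 6 6 6
j stops at 3 (6), i stops at 2 (6); swap ⇒ 6 6 6 6 6 6
j stops at 2, i stops at 3; i≥j ⇒ return 2. a=6 6 6 6 6 6

2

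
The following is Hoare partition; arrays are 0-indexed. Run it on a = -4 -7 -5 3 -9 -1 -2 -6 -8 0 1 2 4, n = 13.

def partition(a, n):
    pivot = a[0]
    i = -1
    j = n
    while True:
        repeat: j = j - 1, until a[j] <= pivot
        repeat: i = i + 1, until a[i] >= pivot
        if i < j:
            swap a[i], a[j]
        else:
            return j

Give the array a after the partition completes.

pivot=-4
j stops at 8 (-8), i stops at 0 (-4); swap ⇒ -8 -7 -5 3 -9 -1 -2 -6 -4 0 1 2 4
j stops at 7 (-6), i stops at 3 (3); swap ⇒ -8 -7 -5 -6 -9 -1 -2 3 -4 0 1 2 4
j stops at 4, i stops at 5; i≥j ⇒ return 4. a=-8 -7 -5 -6 -9 -1 -2 3 -4 0 1 2 4

-8 -7 -5 -6 -9 -1 -2 3 -4 0 1 2 4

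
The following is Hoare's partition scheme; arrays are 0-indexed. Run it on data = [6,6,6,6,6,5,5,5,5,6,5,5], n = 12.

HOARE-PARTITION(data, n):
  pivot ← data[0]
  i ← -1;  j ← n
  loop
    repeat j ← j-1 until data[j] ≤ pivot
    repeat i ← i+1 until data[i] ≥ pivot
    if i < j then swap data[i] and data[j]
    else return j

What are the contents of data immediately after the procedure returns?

[5,5,6,5,5,5,5,6,6,6,6,6]

pivot=6
j stops at 11 (5), i stops at 0 (6); swap ⇒ [5,6,6,6,6,5,5,5,5,6,5,6]
j stops at 10 (5), i stops at 1 (6); swap ⇒ [5,5,6,6,6,5,5,5,5,6,6,6]
j stops at 9 (6), i stops at 2 (6); swap ⇒ [5,5,6,6,6,5,5,5,5,6,6,6]
j stops at 8 (5), i stops at 3 (6); swap ⇒ [5,5,6,5,6,5,5,5,6,6,6,6]
j stops at 7 (5), i stops at 4 (6); swap ⇒ [5,5,6,5,5,5,5,6,6,6,6,6]
j stops at 6, i stops at 7; i≥j ⇒ return 6. data=[5,5,6,5,5,5,5,6,6,6,6,6]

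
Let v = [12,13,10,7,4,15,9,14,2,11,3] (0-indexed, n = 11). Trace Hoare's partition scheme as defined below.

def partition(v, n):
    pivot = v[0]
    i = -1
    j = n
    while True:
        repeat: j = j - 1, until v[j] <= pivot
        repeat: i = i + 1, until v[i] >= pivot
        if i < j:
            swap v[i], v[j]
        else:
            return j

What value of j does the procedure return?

pivot = v[0] = 12; i = -1, j = 11
j→10 (v[10]=3≤12), i→0 (v[0]=12≥12); i<j, swap → [3,13,10,7,4,15,9,14,2,11,12]
j→9 (v[9]=11≤12), i→1 (v[1]=13≥12); i<j, swap → [3,11,10,7,4,15,9,14,2,13,12]
j→8 (v[8]=2≤12), i→5 (v[5]=15≥12); i<j, swap → [3,11,10,7,4,2,9,14,15,13,12]
j→6, i→7; i≥j, return j=6. v = [3,11,10,7,4,2,9,14,15,13,12]

6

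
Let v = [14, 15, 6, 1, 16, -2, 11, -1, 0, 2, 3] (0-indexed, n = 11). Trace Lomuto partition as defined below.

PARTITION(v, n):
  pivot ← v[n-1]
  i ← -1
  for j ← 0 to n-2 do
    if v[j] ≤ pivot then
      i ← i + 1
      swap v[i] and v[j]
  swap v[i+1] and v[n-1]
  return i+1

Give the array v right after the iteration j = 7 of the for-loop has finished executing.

[1, -2, -1, 14, 16, 15, 11, 6, 0, 2, 3]

pivot=3, i=-1
j=0: 14>3, skip
j=1: 15>3, skip
j=2: 6>3, skip
j=3: 1≤3, i=0, swap(0,3) ⇒ [1, 15, 6, 14, 16, -2, 11, -1, 0, 2, 3]
j=4: 16>3, skip
j=5: -2≤3, i=1, swap(1,5) ⇒ [1, -2, 6, 14, 16, 15, 11, -1, 0, 2, 3]
j=6: 11>3, skip
j=7: -1≤3, i=2, swap(2,7) ⇒ [1, -2, -1, 14, 16, 15, 11, 6, 0, 2, 3]
(after j=7) v = [1, -2, -1, 14, 16, 15, 11, 6, 0, 2, 3]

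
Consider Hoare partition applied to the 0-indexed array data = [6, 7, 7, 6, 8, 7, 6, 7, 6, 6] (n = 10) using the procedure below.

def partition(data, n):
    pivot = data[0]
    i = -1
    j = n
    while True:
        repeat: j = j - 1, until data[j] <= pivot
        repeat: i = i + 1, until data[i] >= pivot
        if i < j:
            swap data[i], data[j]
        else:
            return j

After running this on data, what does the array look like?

pivot = data[0] = 6; i = -1, j = 10
j→9 (data[9]=6≤6), i→0 (data[0]=6≥6); i<j, swap → [6, 7, 7, 6, 8, 7, 6, 7, 6, 6]
j→8 (data[8]=6≤6), i→1 (data[1]=7≥6); i<j, swap → [6, 6, 7, 6, 8, 7, 6, 7, 7, 6]
j→6 (data[6]=6≤6), i→2 (data[2]=7≥6); i<j, swap → [6, 6, 6, 6, 8, 7, 7, 7, 7, 6]
j→3, i→3; i≥j, return j=3. data = [6, 6, 6, 6, 8, 7, 7, 7, 7, 6]

[6, 6, 6, 6, 8, 7, 7, 7, 7, 6]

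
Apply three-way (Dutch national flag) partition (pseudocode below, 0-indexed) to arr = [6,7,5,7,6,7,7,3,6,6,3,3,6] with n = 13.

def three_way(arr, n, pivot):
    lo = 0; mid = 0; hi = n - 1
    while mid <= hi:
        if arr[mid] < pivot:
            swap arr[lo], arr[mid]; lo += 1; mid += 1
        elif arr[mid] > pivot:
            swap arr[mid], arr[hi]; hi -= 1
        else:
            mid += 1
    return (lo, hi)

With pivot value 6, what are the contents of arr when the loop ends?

lo=0 mid=0 hi=12
6=6: mid=1
7>6: swap(1,12), hi=11 ⇒ [6,6,5,7,6,7,7,3,6,6,3,3,7]
6=6: mid=2
5<6: swap(0,2), lo=1 mid=3 ⇒ [5,6,6,7,6,7,7,3,6,6,3,3,7]
7>6: swap(3,11), hi=10 ⇒ [5,6,6,3,6,7,7,3,6,6,3,7,7]
3<6: swap(1,3), lo=2 mid=4 ⇒ [5,3,6,6,6,7,7,3,6,6,3,7,7]
6=6: mid=5
7>6: swap(5,10), hi=9 ⇒ [5,3,6,6,6,3,7,3,6,6,7,7,7]
3<6: swap(2,5), lo=3 mid=6 ⇒ [5,3,3,6,6,6,7,3,6,6,7,7,7]
7>6: swap(6,9), hi=8 ⇒ [5,3,3,6,6,6,6,3,6,7,7,7,7]
6=6: mid=7
3<6: swap(3,7), lo=4 mid=8 ⇒ [5,3,3,3,6,6,6,6,6,7,7,7,7]
6=6: mid=9
done. lo=4 hi=8; arr=[5,3,3,3,6,6,6,6,6,7,7,7,7]

[5,3,3,3,6,6,6,6,6,7,7,7,7]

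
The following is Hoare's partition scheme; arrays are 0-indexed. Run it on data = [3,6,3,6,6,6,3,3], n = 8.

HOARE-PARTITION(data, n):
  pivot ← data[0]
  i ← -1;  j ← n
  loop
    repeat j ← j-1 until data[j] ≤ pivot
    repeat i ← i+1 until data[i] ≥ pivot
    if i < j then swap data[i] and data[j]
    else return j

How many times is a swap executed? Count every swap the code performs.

pivot=3
j stops at 7 (3), i stops at 0 (3); swap ⇒ [3,6,3,6,6,6,3,3]
j stops at 6 (3), i stops at 1 (6); swap ⇒ [3,3,3,6,6,6,6,3]
j stops at 2, i stops at 2; i≥j ⇒ return 2. data=[3,3,3,6,6,6,6,3]

2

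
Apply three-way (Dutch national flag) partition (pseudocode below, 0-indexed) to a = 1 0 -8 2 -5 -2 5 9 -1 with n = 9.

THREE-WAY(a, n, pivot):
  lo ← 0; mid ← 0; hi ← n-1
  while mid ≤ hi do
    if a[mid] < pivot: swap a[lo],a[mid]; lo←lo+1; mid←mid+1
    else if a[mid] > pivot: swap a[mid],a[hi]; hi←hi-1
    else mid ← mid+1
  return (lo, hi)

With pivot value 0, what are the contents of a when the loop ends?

-1 -8 -2 -5 0 5 9 2 1

pivot = 0; lo=0, mid=0, hi=8
a[mid]=1>0: swap a[0],a[8]; hi=7 → -1 0 -8 2 -5 -2 5 9 1
a[mid]=-1<0: swap a[0],a[0]; lo=1,mid=1 → -1 0 -8 2 -5 -2 5 9 1
a[mid]=0=0: mid=2
a[mid]=-8<0: swap a[1],a[2]; lo=2,mid=3 → -1 -8 0 2 -5 -2 5 9 1
a[mid]=2>0: swap a[3],a[7]; hi=6 → -1 -8 0 9 -5 -2 5 2 1
a[mid]=9>0: swap a[3],a[6]; hi=5 → -1 -8 0 5 -5 -2 9 2 1
a[mid]=5>0: swap a[3],a[5]; hi=4 → -1 -8 0 -2 -5 5 9 2 1
a[mid]=-2<0: swap a[2],a[3]; lo=3,mid=4 → -1 -8 -2 0 -5 5 9 2 1
a[mid]=-5<0: swap a[3],a[4]; lo=4,mid=5 → -1 -8 -2 -5 0 5 9 2 1
end: lo=4, hi=4; a = -1 -8 -2 -5 0 5 9 2 1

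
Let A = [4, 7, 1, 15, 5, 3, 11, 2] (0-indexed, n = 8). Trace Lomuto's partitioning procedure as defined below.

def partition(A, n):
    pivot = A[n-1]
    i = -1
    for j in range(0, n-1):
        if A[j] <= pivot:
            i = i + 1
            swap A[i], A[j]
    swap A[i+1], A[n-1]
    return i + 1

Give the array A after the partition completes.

pivot=2, i=-1
j=0: 4>2, skip
j=1: 7>2, skip
j=2: 1≤2, i=0, swap(0,2) ⇒ [1, 7, 4, 15, 5, 3, 11, 2]
j=3: 15>2, skip
j=4: 5>2, skip
j=5: 3>2, skip
j=6: 11>2, skip
swap(1,7) ⇒ [1, 2, 4, 15, 5, 3, 11, 7]; return 1

[1, 2, 4, 15, 5, 3, 11, 7]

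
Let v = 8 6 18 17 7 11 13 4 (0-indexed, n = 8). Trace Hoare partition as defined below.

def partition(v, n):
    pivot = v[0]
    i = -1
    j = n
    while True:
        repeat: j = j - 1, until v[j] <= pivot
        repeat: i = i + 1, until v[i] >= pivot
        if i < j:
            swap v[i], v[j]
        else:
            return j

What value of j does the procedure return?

pivot = v[0] = 8; i = -1, j = 8
j→7 (v[7]=4≤8), i→0 (v[0]=8≥8); i<j, swap → 4 6 18 17 7 11 13 8
j→4 (v[4]=7≤8), i→2 (v[2]=18≥8); i<j, swap → 4 6 7 17 18 11 13 8
j→2, i→3; i≥j, return j=2. v = 4 6 7 17 18 11 13 8

2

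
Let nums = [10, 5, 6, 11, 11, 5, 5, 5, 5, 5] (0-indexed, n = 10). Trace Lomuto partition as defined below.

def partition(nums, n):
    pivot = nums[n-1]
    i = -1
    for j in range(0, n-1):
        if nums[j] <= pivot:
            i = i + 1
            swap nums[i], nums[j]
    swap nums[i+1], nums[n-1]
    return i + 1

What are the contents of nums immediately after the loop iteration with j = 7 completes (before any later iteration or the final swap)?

[5, 5, 5, 5, 11, 10, 6, 11, 5, 5]

pivot = nums[9] = 5; i = -1
j=0: nums[0]=10 > 5 → no swap
j=1: nums[1]=5 ≤ 5 → i=0, swap nums[0],nums[1] → [5, 10, 6, 11, 11, 5, 5, 5, 5, 5]
j=2: nums[2]=6 > 5 → no swap
j=3: nums[3]=11 > 5 → no swap
j=4: nums[4]=11 > 5 → no swap
j=5: nums[5]=5 ≤ 5 → i=1, swap nums[1],nums[5] → [5, 5, 6, 11, 11, 10, 5, 5, 5, 5]
j=6: nums[6]=5 ≤ 5 → i=2, swap nums[2],nums[6] → [5, 5, 5, 11, 11, 10, 6, 5, 5, 5]
j=7: nums[7]=5 ≤ 5 → i=3, swap nums[3],nums[7] → [5, 5, 5, 5, 11, 10, 6, 11, 5, 5]
(after j=7) nums = [5, 5, 5, 5, 11, 10, 6, 11, 5, 5]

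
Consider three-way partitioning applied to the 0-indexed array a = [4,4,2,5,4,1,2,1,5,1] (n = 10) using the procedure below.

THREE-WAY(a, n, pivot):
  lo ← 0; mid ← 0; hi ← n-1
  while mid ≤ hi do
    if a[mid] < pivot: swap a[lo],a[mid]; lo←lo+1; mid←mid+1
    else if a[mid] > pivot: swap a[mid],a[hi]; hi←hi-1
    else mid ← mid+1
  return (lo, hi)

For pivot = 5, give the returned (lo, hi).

pivot = 5; lo=0, mid=0, hi=9
a[mid]=4<5: swap a[0],a[0]; lo=1,mid=1 → [4,4,2,5,4,1,2,1,5,1]
a[mid]=4<5: swap a[1],a[1]; lo=2,mid=2 → [4,4,2,5,4,1,2,1,5,1]
a[mid]=2<5: swap a[2],a[2]; lo=3,mid=3 → [4,4,2,5,4,1,2,1,5,1]
a[mid]=5=5: mid=4
a[mid]=4<5: swap a[3],a[4]; lo=4,mid=5 → [4,4,2,4,5,1,2,1,5,1]
a[mid]=1<5: swap a[4],a[5]; lo=5,mid=6 → [4,4,2,4,1,5,2,1,5,1]
a[mid]=2<5: swap a[5],a[6]; lo=6,mid=7 → [4,4,2,4,1,2,5,1,5,1]
a[mid]=1<5: swap a[6],a[7]; lo=7,mid=8 → [4,4,2,4,1,2,1,5,5,1]
a[mid]=5=5: mid=9
a[mid]=1<5: swap a[7],a[9]; lo=8,mid=10 → [4,4,2,4,1,2,1,1,5,5]
end: lo=8, hi=9; a = [4,4,2,4,1,2,1,1,5,5]

(8, 9)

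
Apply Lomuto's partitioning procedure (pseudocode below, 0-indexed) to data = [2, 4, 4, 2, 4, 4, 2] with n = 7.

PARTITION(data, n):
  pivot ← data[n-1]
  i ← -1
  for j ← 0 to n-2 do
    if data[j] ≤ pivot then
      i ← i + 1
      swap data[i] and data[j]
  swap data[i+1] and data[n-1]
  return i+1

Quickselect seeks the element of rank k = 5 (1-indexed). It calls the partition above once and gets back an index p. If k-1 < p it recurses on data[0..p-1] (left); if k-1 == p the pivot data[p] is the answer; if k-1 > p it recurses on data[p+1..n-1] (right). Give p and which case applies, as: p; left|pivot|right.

pivot = data[6] = 2; i = -1
j=0: data[0]=2 ≤ 2 → i=0, swap data[0],data[0] (no change) → [2, 4, 4, 2, 4, 4, 2]
j=1: data[1]=4 > 2 → no swap
j=2: data[2]=4 > 2 → no swap
j=3: data[3]=2 ≤ 2 → i=1, swap data[1],data[3] → [2, 2, 4, 4, 4, 4, 2]
j=4: data[4]=4 > 2 → no swap
j=5: data[5]=4 > 2 → no swap
final swap data[2],data[6] → [2, 2, 2, 4, 4, 4, 4]; return 2
p = 2; k-1 = 4 > 2 ⇒ right

2; right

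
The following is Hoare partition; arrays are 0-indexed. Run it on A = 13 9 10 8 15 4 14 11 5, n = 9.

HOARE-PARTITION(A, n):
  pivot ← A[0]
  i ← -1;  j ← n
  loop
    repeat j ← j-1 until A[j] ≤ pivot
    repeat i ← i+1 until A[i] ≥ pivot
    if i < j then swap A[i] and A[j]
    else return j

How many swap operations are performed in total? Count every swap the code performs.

pivot=13
j stops at 8 (5), i stops at 0 (13); swap ⇒ 5 9 10 8 15 4 14 11 13
j stops at 7 (11), i stops at 4 (15); swap ⇒ 5 9 10 8 11 4 14 15 13
j stops at 5, i stops at 6; i≥j ⇒ return 5. A=5 9 10 8 11 4 14 15 13

2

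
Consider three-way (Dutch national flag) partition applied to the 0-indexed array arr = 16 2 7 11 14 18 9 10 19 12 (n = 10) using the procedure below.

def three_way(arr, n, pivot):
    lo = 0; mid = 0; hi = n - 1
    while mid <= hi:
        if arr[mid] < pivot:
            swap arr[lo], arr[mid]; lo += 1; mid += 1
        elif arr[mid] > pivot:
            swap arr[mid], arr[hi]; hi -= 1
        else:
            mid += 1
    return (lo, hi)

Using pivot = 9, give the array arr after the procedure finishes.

2 7 9 14 18 11 10 19 12 16

lo=0 mid=0 hi=9
16>9: swap(0,9), hi=8 ⇒ 12 2 7 11 14 18 9 10 19 16
12>9: swap(0,8), hi=7 ⇒ 19 2 7 11 14 18 9 10 12 16
19>9: swap(0,7), hi=6 ⇒ 10 2 7 11 14 18 9 19 12 16
10>9: swap(0,6), hi=5 ⇒ 9 2 7 11 14 18 10 19 12 16
9=9: mid=1
2<9: swap(0,1), lo=1 mid=2 ⇒ 2 9 7 11 14 18 10 19 12 16
7<9: swap(1,2), lo=2 mid=3 ⇒ 2 7 9 11 14 18 10 19 12 16
11>9: swap(3,5), hi=4 ⇒ 2 7 9 18 14 11 10 19 12 16
18>9: swap(3,4), hi=3 ⇒ 2 7 9 14 18 11 10 19 12 16
14>9: swap(3,3), hi=2 ⇒ 2 7 9 14 18 11 10 19 12 16
done. lo=2 hi=2; arr=2 7 9 14 18 11 10 19 12 16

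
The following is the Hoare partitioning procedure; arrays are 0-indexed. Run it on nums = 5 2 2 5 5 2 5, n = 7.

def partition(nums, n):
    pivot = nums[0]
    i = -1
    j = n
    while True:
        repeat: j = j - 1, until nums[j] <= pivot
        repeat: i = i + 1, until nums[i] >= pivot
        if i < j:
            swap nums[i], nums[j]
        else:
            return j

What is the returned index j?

4

pivot = nums[0] = 5; i = -1, j = 7
j→6 (nums[6]=5≤5), i→0 (nums[0]=5≥5); i<j, swap → 5 2 2 5 5 2 5
j→5 (nums[5]=2≤5), i→3 (nums[3]=5≥5); i<j, swap → 5 2 2 2 5 5 5
j→4, i→4; i≥j, return j=4. nums = 5 2 2 2 5 5 5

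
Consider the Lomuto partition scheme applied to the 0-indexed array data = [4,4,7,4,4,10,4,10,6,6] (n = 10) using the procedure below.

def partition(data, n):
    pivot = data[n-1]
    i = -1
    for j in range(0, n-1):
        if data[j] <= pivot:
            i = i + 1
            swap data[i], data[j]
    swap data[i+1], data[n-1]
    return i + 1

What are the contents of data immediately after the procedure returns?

pivot = data[9] = 6; i = -1
j=0: data[0]=4 ≤ 6 → i=0, swap data[0],data[0] (no change) → [4,4,7,4,4,10,4,10,6,6]
j=1: data[1]=4 ≤ 6 → i=1, swap data[1],data[1] (no change) → [4,4,7,4,4,10,4,10,6,6]
j=2: data[2]=7 > 6 → no swap
j=3: data[3]=4 ≤ 6 → i=2, swap data[2],data[3] → [4,4,4,7,4,10,4,10,6,6]
j=4: data[4]=4 ≤ 6 → i=3, swap data[3],data[4] → [4,4,4,4,7,10,4,10,6,6]
j=5: data[5]=10 > 6 → no swap
j=6: data[6]=4 ≤ 6 → i=4, swap data[4],data[6] → [4,4,4,4,4,10,7,10,6,6]
j=7: data[7]=10 > 6 → no swap
j=8: data[8]=6 ≤ 6 → i=5, swap data[5],data[8] → [4,4,4,4,4,6,7,10,10,6]
final swap data[6],data[9] → [4,4,4,4,4,6,6,10,10,7]; return 6

[4,4,4,4,4,6,6,10,10,7]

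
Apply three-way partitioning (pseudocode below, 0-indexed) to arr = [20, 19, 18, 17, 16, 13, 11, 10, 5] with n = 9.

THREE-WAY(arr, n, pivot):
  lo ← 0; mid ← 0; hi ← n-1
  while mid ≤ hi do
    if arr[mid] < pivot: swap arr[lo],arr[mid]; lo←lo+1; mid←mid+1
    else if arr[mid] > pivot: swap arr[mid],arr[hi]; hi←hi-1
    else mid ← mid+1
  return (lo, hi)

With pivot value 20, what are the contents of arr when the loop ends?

lo=0 mid=0 hi=8
20=20: mid=1
19<20: swap(0,1), lo=1 mid=2 ⇒ [19, 20, 18, 17, 16, 13, 11, 10, 5]
18<20: swap(1,2), lo=2 mid=3 ⇒ [19, 18, 20, 17, 16, 13, 11, 10, 5]
17<20: swap(2,3), lo=3 mid=4 ⇒ [19, 18, 17, 20, 16, 13, 11, 10, 5]
16<20: swap(3,4), lo=4 mid=5 ⇒ [19, 18, 17, 16, 20, 13, 11, 10, 5]
13<20: swap(4,5), lo=5 mid=6 ⇒ [19, 18, 17, 16, 13, 20, 11, 10, 5]
11<20: swap(5,6), lo=6 mid=7 ⇒ [19, 18, 17, 16, 13, 11, 20, 10, 5]
10<20: swap(6,7), lo=7 mid=8 ⇒ [19, 18, 17, 16, 13, 11, 10, 20, 5]
5<20: swap(7,8), lo=8 mid=9 ⇒ [19, 18, 17, 16, 13, 11, 10, 5, 20]
done. lo=8 hi=8; arr=[19, 18, 17, 16, 13, 11, 10, 5, 20]

[19, 18, 17, 16, 13, 11, 10, 5, 20]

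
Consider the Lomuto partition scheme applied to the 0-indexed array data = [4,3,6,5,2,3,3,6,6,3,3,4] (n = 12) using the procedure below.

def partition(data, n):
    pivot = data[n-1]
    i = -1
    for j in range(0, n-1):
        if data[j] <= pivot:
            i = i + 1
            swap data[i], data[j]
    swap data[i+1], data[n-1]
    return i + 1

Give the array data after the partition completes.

pivot=4, i=-1
j=0: 4≤4, i=0, swap(0,0) ⇒ [4,3,6,5,2,3,3,6,6,3,3,4]
j=1: 3≤4, i=1, swap(1,1) ⇒ [4,3,6,5,2,3,3,6,6,3,3,4]
j=2: 6>4, skip
j=3: 5>4, skip
j=4: 2≤4, i=2, swap(2,4) ⇒ [4,3,2,5,6,3,3,6,6,3,3,4]
j=5: 3≤4, i=3, swap(3,5) ⇒ [4,3,2,3,6,5,3,6,6,3,3,4]
j=6: 3≤4, i=4, swap(4,6) ⇒ [4,3,2,3,3,5,6,6,6,3,3,4]
j=7: 6>4, skip
j=8: 6>4, skip
j=9: 3≤4, i=5, swap(5,9) ⇒ [4,3,2,3,3,3,6,6,6,5,3,4]
j=10: 3≤4, i=6, swap(6,10) ⇒ [4,3,2,3,3,3,3,6,6,5,6,4]
swap(7,11) ⇒ [4,3,2,3,3,3,3,4,6,5,6,6]; return 7

[4,3,2,3,3,3,3,4,6,5,6,6]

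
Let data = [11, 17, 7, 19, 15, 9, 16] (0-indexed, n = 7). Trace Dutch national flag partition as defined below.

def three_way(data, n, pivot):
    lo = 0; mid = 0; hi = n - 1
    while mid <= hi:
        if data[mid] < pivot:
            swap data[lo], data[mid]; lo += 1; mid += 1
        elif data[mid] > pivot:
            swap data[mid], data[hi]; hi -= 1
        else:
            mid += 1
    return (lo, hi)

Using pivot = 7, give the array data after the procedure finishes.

pivot = 7; lo=0, mid=0, hi=6
data[mid]=11>7: swap data[0],data[6]; hi=5 → [16, 17, 7, 19, 15, 9, 11]
data[mid]=16>7: swap data[0],data[5]; hi=4 → [9, 17, 7, 19, 15, 16, 11]
data[mid]=9>7: swap data[0],data[4]; hi=3 → [15, 17, 7, 19, 9, 16, 11]
data[mid]=15>7: swap data[0],data[3]; hi=2 → [19, 17, 7, 15, 9, 16, 11]
data[mid]=19>7: swap data[0],data[2]; hi=1 → [7, 17, 19, 15, 9, 16, 11]
data[mid]=7=7: mid=1
data[mid]=17>7: swap data[1],data[1]; hi=0 → [7, 17, 19, 15, 9, 16, 11]
end: lo=0, hi=0; data = [7, 17, 19, 15, 9, 16, 11]

[7, 17, 19, 15, 9, 16, 11]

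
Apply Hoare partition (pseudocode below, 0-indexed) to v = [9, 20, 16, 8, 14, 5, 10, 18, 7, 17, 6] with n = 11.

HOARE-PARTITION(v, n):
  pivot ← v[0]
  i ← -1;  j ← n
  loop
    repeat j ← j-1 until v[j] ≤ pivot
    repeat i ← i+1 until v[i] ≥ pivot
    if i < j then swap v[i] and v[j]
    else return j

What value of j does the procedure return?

3

pivot = v[0] = 9; i = -1, j = 11
j→10 (v[10]=6≤9), i→0 (v[0]=9≥9); i<j, swap → [6, 20, 16, 8, 14, 5, 10, 18, 7, 17, 9]
j→8 (v[8]=7≤9), i→1 (v[1]=20≥9); i<j, swap → [6, 7, 16, 8, 14, 5, 10, 18, 20, 17, 9]
j→5 (v[5]=5≤9), i→2 (v[2]=16≥9); i<j, swap → [6, 7, 5, 8, 14, 16, 10, 18, 20, 17, 9]
j→3, i→4; i≥j, return j=3. v = [6, 7, 5, 8, 14, 16, 10, 18, 20, 17, 9]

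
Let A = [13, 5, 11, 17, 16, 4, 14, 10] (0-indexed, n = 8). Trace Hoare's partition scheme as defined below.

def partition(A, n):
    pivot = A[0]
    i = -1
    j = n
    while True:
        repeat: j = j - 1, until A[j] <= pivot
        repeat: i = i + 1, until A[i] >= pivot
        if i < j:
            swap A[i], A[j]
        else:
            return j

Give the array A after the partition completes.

[10, 5, 11, 4, 16, 17, 14, 13]

pivot = A[0] = 13; i = -1, j = 8
j→7 (A[7]=10≤13), i→0 (A[0]=13≥13); i<j, swap → [10, 5, 11, 17, 16, 4, 14, 13]
j→5 (A[5]=4≤13), i→3 (A[3]=17≥13); i<j, swap → [10, 5, 11, 4, 16, 17, 14, 13]
j→3, i→4; i≥j, return j=3. A = [10, 5, 11, 4, 16, 17, 14, 13]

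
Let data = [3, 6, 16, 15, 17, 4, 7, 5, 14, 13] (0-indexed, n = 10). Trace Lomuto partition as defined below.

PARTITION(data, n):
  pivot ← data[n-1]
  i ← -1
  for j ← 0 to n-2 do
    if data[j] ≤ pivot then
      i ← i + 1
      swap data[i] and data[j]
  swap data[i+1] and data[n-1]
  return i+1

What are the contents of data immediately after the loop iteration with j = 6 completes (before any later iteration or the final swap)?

[3, 6, 4, 7, 17, 16, 15, 5, 14, 13]

pivot = data[9] = 13; i = -1
j=0: data[0]=3 ≤ 13 → i=0, swap data[0],data[0] (no change) → [3, 6, 16, 15, 17, 4, 7, 5, 14, 13]
j=1: data[1]=6 ≤ 13 → i=1, swap data[1],data[1] (no change) → [3, 6, 16, 15, 17, 4, 7, 5, 14, 13]
j=2: data[2]=16 > 13 → no swap
j=3: data[3]=15 > 13 → no swap
j=4: data[4]=17 > 13 → no swap
j=5: data[5]=4 ≤ 13 → i=2, swap data[2],data[5] → [3, 6, 4, 15, 17, 16, 7, 5, 14, 13]
j=6: data[6]=7 ≤ 13 → i=3, swap data[3],data[6] → [3, 6, 4, 7, 17, 16, 15, 5, 14, 13]
(after j=6) data = [3, 6, 4, 7, 17, 16, 15, 5, 14, 13]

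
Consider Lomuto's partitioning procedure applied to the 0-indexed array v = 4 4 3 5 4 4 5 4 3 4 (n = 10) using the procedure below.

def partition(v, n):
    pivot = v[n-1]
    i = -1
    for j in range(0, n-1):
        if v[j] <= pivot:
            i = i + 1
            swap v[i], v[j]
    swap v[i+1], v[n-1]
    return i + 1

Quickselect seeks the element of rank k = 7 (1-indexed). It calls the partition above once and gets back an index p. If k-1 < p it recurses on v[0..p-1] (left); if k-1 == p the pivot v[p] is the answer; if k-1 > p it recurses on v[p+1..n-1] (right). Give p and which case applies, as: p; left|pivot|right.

pivot = v[9] = 4; i = -1
j=0: v[0]=4 ≤ 4 → i=0, swap v[0],v[0] (no change) → 4 4 3 5 4 4 5 4 3 4
j=1: v[1]=4 ≤ 4 → i=1, swap v[1],v[1] (no change) → 4 4 3 5 4 4 5 4 3 4
j=2: v[2]=3 ≤ 4 → i=2, swap v[2],v[2] (no change) → 4 4 3 5 4 4 5 4 3 4
j=3: v[3]=5 > 4 → no swap
j=4: v[4]=4 ≤ 4 → i=3, swap v[3],v[4] → 4 4 3 4 5 4 5 4 3 4
j=5: v[5]=4 ≤ 4 → i=4, swap v[4],v[5] → 4 4 3 4 4 5 5 4 3 4
j=6: v[6]=5 > 4 → no swap
j=7: v[7]=4 ≤ 4 → i=5, swap v[5],v[7] → 4 4 3 4 4 4 5 5 3 4
j=8: v[8]=3 ≤ 4 → i=6, swap v[6],v[8] → 4 4 3 4 4 4 3 5 5 4
final swap v[7],v[9] → 4 4 3 4 4 4 3 4 5 5; return 7
p = 7; k-1 = 6 < 7 ⇒ left

7; left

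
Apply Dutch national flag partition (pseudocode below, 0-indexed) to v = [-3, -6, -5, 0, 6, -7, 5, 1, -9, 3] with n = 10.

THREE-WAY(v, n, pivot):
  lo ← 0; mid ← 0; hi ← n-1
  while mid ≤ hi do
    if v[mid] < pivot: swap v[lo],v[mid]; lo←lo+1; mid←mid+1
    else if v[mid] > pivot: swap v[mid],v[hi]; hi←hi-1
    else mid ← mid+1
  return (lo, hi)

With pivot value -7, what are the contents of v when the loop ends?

[-9, -7, 0, 6, -5, 5, 1, -6, 3, -3]

lo=0 mid=0 hi=9
-3>-7: swap(0,9), hi=8 ⇒ [3, -6, -5, 0, 6, -7, 5, 1, -9, -3]
3>-7: swap(0,8), hi=7 ⇒ [-9, -6, -5, 0, 6, -7, 5, 1, 3, -3]
-9<-7: swap(0,0), lo=1 mid=1 ⇒ [-9, -6, -5, 0, 6, -7, 5, 1, 3, -3]
-6>-7: swap(1,7), hi=6 ⇒ [-9, 1, -5, 0, 6, -7, 5, -6, 3, -3]
1>-7: swap(1,6), hi=5 ⇒ [-9, 5, -5, 0, 6, -7, 1, -6, 3, -3]
5>-7: swap(1,5), hi=4 ⇒ [-9, -7, -5, 0, 6, 5, 1, -6, 3, -3]
-7=-7: mid=2
-5>-7: swap(2,4), hi=3 ⇒ [-9, -7, 6, 0, -5, 5, 1, -6, 3, -3]
6>-7: swap(2,3), hi=2 ⇒ [-9, -7, 0, 6, -5, 5, 1, -6, 3, -3]
0>-7: swap(2,2), hi=1 ⇒ [-9, -7, 0, 6, -5, 5, 1, -6, 3, -3]
done. lo=1 hi=1; v=[-9, -7, 0, 6, -5, 5, 1, -6, 3, -3]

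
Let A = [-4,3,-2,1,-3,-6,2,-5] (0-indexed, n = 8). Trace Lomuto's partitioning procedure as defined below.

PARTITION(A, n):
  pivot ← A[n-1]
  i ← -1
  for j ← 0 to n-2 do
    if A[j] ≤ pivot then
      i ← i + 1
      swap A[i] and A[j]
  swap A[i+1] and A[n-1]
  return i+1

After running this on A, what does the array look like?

pivot = A[7] = -5; i = -1
j=0: A[0]=-4 > -5 → no swap
j=1: A[1]=3 > -5 → no swap
j=2: A[2]=-2 > -5 → no swap
j=3: A[3]=1 > -5 → no swap
j=4: A[4]=-3 > -5 → no swap
j=5: A[5]=-6 ≤ -5 → i=0, swap A[0],A[5] → [-6,3,-2,1,-3,-4,2,-5]
j=6: A[6]=2 > -5 → no swap
final swap A[1],A[7] → [-6,-5,-2,1,-3,-4,2,3]; return 1

[-6,-5,-2,1,-3,-4,2,3]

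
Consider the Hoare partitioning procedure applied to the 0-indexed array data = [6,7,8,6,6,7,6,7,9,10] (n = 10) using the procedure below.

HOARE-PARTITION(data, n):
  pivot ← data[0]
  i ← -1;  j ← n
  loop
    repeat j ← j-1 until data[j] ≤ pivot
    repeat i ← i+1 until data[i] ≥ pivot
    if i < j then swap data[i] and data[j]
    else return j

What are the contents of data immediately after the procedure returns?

pivot = data[0] = 6; i = -1, j = 10
j→6 (data[6]=6≤6), i→0 (data[0]=6≥6); i<j, swap → [6,7,8,6,6,7,6,7,9,10]
j→4 (data[4]=6≤6), i→1 (data[1]=7≥6); i<j, swap → [6,6,8,6,7,7,6,7,9,10]
j→3 (data[3]=6≤6), i→2 (data[2]=8≥6); i<j, swap → [6,6,6,8,7,7,6,7,9,10]
j→2, i→3; i≥j, return j=2. data = [6,6,6,8,7,7,6,7,9,10]

[6,6,6,8,7,7,6,7,9,10]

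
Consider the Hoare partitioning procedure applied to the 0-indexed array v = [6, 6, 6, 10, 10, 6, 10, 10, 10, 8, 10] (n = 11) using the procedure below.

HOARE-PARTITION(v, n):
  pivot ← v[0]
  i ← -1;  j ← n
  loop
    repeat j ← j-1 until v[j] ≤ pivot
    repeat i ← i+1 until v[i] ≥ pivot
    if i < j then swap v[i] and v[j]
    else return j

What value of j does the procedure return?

pivot = v[0] = 6; i = -1, j = 11
j→5 (v[5]=6≤6), i→0 (v[0]=6≥6); i<j, swap → [6, 6, 6, 10, 10, 6, 10, 10, 10, 8, 10]
j→2 (v[2]=6≤6), i→1 (v[1]=6≥6); i<j, swap → [6, 6, 6, 10, 10, 6, 10, 10, 10, 8, 10]
j→1, i→2; i≥j, return j=1. v = [6, 6, 6, 10, 10, 6, 10, 10, 10, 8, 10]

1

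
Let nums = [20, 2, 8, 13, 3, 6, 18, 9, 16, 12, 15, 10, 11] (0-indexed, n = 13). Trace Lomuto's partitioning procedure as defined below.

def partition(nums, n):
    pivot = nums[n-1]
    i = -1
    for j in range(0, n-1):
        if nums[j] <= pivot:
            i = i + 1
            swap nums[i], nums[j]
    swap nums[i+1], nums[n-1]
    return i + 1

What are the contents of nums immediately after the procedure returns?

pivot=11, i=-1
j=0: 20>11, skip
j=1: 2≤11, i=0, swap(0,1) ⇒ [2, 20, 8, 13, 3, 6, 18, 9, 16, 12, 15, 10, 11]
j=2: 8≤11, i=1, swap(1,2) ⇒ [2, 8, 20, 13, 3, 6, 18, 9, 16, 12, 15, 10, 11]
j=3: 13>11, skip
j=4: 3≤11, i=2, swap(2,4) ⇒ [2, 8, 3, 13, 20, 6, 18, 9, 16, 12, 15, 10, 11]
j=5: 6≤11, i=3, swap(3,5) ⇒ [2, 8, 3, 6, 20, 13, 18, 9, 16, 12, 15, 10, 11]
j=6: 18>11, skip
j=7: 9≤11, i=4, swap(4,7) ⇒ [2, 8, 3, 6, 9, 13, 18, 20, 16, 12, 15, 10, 11]
j=8: 16>11, skip
j=9: 12>11, skip
j=10: 15>11, skip
j=11: 10≤11, i=5, swap(5,11) ⇒ [2, 8, 3, 6, 9, 10, 18, 20, 16, 12, 15, 13, 11]
swap(6,12) ⇒ [2, 8, 3, 6, 9, 10, 11, 20, 16, 12, 15, 13, 18]; return 6

[2, 8, 3, 6, 9, 10, 11, 20, 16, 12, 15, 13, 18]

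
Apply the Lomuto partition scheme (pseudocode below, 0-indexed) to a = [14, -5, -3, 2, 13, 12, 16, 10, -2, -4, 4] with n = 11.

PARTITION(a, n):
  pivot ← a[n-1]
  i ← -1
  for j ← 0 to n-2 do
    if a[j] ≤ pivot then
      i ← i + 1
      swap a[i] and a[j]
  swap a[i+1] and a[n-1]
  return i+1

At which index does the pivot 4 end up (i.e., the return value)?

5

pivot=4, i=-1
j=0: 14>4, skip
j=1: -5≤4, i=0, swap(0,1) ⇒ [-5, 14, -3, 2, 13, 12, 16, 10, -2, -4, 4]
j=2: -3≤4, i=1, swap(1,2) ⇒ [-5, -3, 14, 2, 13, 12, 16, 10, -2, -4, 4]
j=3: 2≤4, i=2, swap(2,3) ⇒ [-5, -3, 2, 14, 13, 12, 16, 10, -2, -4, 4]
j=4: 13>4, skip
j=5: 12>4, skip
j=6: 16>4, skip
j=7: 10>4, skip
j=8: -2≤4, i=3, swap(3,8) ⇒ [-5, -3, 2, -2, 13, 12, 16, 10, 14, -4, 4]
j=9: -4≤4, i=4, swap(4,9) ⇒ [-5, -3, 2, -2, -4, 12, 16, 10, 14, 13, 4]
swap(5,10) ⇒ [-5, -3, 2, -2, -4, 4, 16, 10, 14, 13, 12]; return 5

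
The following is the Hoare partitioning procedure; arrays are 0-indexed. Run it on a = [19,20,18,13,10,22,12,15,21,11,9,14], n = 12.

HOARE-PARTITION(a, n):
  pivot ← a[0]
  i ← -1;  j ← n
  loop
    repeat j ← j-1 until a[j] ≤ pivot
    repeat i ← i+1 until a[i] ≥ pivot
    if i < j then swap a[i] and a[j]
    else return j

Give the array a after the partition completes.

pivot = a[0] = 19; i = -1, j = 12
j→11 (a[11]=14≤19), i→0 (a[0]=19≥19); i<j, swap → [14,20,18,13,10,22,12,15,21,11,9,19]
j→10 (a[10]=9≤19), i→1 (a[1]=20≥19); i<j, swap → [14,9,18,13,10,22,12,15,21,11,20,19]
j→9 (a[9]=11≤19), i→5 (a[5]=22≥19); i<j, swap → [14,9,18,13,10,11,12,15,21,22,20,19]
j→7, i→8; i≥j, return j=7. a = [14,9,18,13,10,11,12,15,21,22,20,19]

[14,9,18,13,10,11,12,15,21,22,20,19]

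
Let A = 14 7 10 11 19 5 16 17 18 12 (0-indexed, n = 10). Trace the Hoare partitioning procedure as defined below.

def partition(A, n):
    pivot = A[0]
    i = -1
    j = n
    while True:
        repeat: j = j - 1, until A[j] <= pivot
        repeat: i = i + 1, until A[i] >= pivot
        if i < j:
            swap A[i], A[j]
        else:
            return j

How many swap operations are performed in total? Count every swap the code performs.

2

pivot=14
j stops at 9 (12), i stops at 0 (14); swap ⇒ 12 7 10 11 19 5 16 17 18 14
j stops at 5 (5), i stops at 4 (19); swap ⇒ 12 7 10 11 5 19 16 17 18 14
j stops at 4, i stops at 5; i≥j ⇒ return 4. A=12 7 10 11 5 19 16 17 18 14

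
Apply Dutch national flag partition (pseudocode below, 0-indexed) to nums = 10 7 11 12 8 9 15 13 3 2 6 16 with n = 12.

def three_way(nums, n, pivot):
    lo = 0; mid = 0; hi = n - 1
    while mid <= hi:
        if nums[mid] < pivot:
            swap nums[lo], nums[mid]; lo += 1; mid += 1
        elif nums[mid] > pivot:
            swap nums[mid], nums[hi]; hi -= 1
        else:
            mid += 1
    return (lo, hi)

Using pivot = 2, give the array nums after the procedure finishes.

pivot = 2; lo=0, mid=0, hi=11
nums[mid]=10>2: swap nums[0],nums[11]; hi=10 → 16 7 11 12 8 9 15 13 3 2 6 10
nums[mid]=16>2: swap nums[0],nums[10]; hi=9 → 6 7 11 12 8 9 15 13 3 2 16 10
nums[mid]=6>2: swap nums[0],nums[9]; hi=8 → 2 7 11 12 8 9 15 13 3 6 16 10
nums[mid]=2=2: mid=1
nums[mid]=7>2: swap nums[1],nums[8]; hi=7 → 2 3 11 12 8 9 15 13 7 6 16 10
nums[mid]=3>2: swap nums[1],nums[7]; hi=6 → 2 13 11 12 8 9 15 3 7 6 16 10
nums[mid]=13>2: swap nums[1],nums[6]; hi=5 → 2 15 11 12 8 9 13 3 7 6 16 10
nums[mid]=15>2: swap nums[1],nums[5]; hi=4 → 2 9 11 12 8 15 13 3 7 6 16 10
nums[mid]=9>2: swap nums[1],nums[4]; hi=3 → 2 8 11 12 9 15 13 3 7 6 16 10
nums[mid]=8>2: swap nums[1],nums[3]; hi=2 → 2 12 11 8 9 15 13 3 7 6 16 10
nums[mid]=12>2: swap nums[1],nums[2]; hi=1 → 2 11 12 8 9 15 13 3 7 6 16 10
nums[mid]=11>2: swap nums[1],nums[1]; hi=0 → 2 11 12 8 9 15 13 3 7 6 16 10
end: lo=0, hi=0; nums = 2 11 12 8 9 15 13 3 7 6 16 10

2 11 12 8 9 15 13 3 7 6 16 10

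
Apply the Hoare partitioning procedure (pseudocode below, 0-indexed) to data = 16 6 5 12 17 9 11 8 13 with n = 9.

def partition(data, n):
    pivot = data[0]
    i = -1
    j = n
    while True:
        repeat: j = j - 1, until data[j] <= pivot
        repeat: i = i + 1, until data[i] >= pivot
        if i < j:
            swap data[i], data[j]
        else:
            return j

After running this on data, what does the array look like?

13 6 5 12 8 9 11 17 16

pivot=16
j stops at 8 (13), i stops at 0 (16); swap ⇒ 13 6 5 12 17 9 11 8 16
j stops at 7 (8), i stops at 4 (17); swap ⇒ 13 6 5 12 8 9 11 17 16
j stops at 6, i stops at 7; i≥j ⇒ return 6. data=13 6 5 12 8 9 11 17 16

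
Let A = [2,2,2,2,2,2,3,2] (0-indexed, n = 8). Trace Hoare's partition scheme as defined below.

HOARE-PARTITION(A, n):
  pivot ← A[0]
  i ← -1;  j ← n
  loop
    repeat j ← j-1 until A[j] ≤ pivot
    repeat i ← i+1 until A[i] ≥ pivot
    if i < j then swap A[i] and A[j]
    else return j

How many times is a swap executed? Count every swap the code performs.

3

pivot=2
j stops at 7 (2), i stops at 0 (2); swap ⇒ [2,2,2,2,2,2,3,2]
j stops at 5 (2), i stops at 1 (2); swap ⇒ [2,2,2,2,2,2,3,2]
j stops at 4 (2), i stops at 2 (2); swap ⇒ [2,2,2,2,2,2,3,2]
j stops at 3, i stops at 3; i≥j ⇒ return 3. A=[2,2,2,2,2,2,3,2]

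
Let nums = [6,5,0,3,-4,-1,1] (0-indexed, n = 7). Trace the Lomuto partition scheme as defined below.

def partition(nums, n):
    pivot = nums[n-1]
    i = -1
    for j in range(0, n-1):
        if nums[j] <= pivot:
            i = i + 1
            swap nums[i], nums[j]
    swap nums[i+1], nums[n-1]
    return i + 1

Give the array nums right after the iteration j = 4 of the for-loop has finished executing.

pivot = nums[6] = 1; i = -1
j=0: nums[0]=6 > 1 → no swap
j=1: nums[1]=5 > 1 → no swap
j=2: nums[2]=0 ≤ 1 → i=0, swap nums[0],nums[2] → [0,5,6,3,-4,-1,1]
j=3: nums[3]=3 > 1 → no swap
j=4: nums[4]=-4 ≤ 1 → i=1, swap nums[1],nums[4] → [0,-4,6,3,5,-1,1]
(after j=4) nums = [0,-4,6,3,5,-1,1]

[0,-4,6,3,5,-1,1]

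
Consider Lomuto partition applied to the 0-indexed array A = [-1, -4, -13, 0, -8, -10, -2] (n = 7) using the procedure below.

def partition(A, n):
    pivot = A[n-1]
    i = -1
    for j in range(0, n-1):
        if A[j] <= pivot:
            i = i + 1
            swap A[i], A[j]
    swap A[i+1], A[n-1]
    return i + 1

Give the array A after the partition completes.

[-4, -13, -8, -10, -2, 0, -1]

pivot = A[6] = -2; i = -1
j=0: A[0]=-1 > -2 → no swap
j=1: A[1]=-4 ≤ -2 → i=0, swap A[0],A[1] → [-4, -1, -13, 0, -8, -10, -2]
j=2: A[2]=-13 ≤ -2 → i=1, swap A[1],A[2] → [-4, -13, -1, 0, -8, -10, -2]
j=3: A[3]=0 > -2 → no swap
j=4: A[4]=-8 ≤ -2 → i=2, swap A[2],A[4] → [-4, -13, -8, 0, -1, -10, -2]
j=5: A[5]=-10 ≤ -2 → i=3, swap A[3],A[5] → [-4, -13, -8, -10, -1, 0, -2]
final swap A[4],A[6] → [-4, -13, -8, -10, -2, 0, -1]; return 4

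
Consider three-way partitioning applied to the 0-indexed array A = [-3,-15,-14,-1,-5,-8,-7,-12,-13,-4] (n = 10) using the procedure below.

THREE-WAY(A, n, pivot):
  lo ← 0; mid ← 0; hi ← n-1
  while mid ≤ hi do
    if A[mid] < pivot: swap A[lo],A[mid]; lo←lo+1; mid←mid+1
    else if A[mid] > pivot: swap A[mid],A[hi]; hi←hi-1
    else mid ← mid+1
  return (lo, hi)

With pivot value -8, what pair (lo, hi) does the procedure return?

(4, 4)

pivot = -8; lo=0, mid=0, hi=9
A[mid]=-3>-8: swap A[0],A[9]; hi=8 → [-4,-15,-14,-1,-5,-8,-7,-12,-13,-3]
A[mid]=-4>-8: swap A[0],A[8]; hi=7 → [-13,-15,-14,-1,-5,-8,-7,-12,-4,-3]
A[mid]=-13<-8: swap A[0],A[0]; lo=1,mid=1 → [-13,-15,-14,-1,-5,-8,-7,-12,-4,-3]
A[mid]=-15<-8: swap A[1],A[1]; lo=2,mid=2 → [-13,-15,-14,-1,-5,-8,-7,-12,-4,-3]
A[mid]=-14<-8: swap A[2],A[2]; lo=3,mid=3 → [-13,-15,-14,-1,-5,-8,-7,-12,-4,-3]
A[mid]=-1>-8: swap A[3],A[7]; hi=6 → [-13,-15,-14,-12,-5,-8,-7,-1,-4,-3]
A[mid]=-12<-8: swap A[3],A[3]; lo=4,mid=4 → [-13,-15,-14,-12,-5,-8,-7,-1,-4,-3]
A[mid]=-5>-8: swap A[4],A[6]; hi=5 → [-13,-15,-14,-12,-7,-8,-5,-1,-4,-3]
A[mid]=-7>-8: swap A[4],A[5]; hi=4 → [-13,-15,-14,-12,-8,-7,-5,-1,-4,-3]
A[mid]=-8=-8: mid=5
end: lo=4, hi=4; A = [-13,-15,-14,-12,-8,-7,-5,-1,-4,-3]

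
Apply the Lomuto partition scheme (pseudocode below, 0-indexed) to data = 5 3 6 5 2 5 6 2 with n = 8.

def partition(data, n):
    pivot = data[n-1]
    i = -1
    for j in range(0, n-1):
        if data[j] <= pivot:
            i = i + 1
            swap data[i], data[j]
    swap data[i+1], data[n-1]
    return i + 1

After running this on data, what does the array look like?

2 2 6 5 5 5 6 3

pivot=2, i=-1
j=0: 5>2, skip
j=1: 3>2, skip
j=2: 6>2, skip
j=3: 5>2, skip
j=4: 2≤2, i=0, swap(0,4) ⇒ 2 3 6 5 5 5 6 2
j=5: 5>2, skip
j=6: 6>2, skip
swap(1,7) ⇒ 2 2 6 5 5 5 6 3; return 1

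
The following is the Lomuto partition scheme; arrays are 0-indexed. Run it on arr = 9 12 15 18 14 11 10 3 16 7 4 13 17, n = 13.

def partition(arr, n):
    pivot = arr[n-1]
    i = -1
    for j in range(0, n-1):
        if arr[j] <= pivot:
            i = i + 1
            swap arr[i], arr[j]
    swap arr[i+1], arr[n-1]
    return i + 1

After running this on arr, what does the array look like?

pivot = arr[12] = 17; i = -1
j=0: arr[0]=9 ≤ 17 → i=0, swap arr[0],arr[0] (no change) → 9 12 15 18 14 11 10 3 16 7 4 13 17
j=1: arr[1]=12 ≤ 17 → i=1, swap arr[1],arr[1] (no change) → 9 12 15 18 14 11 10 3 16 7 4 13 17
j=2: arr[2]=15 ≤ 17 → i=2, swap arr[2],arr[2] (no change) → 9 12 15 18 14 11 10 3 16 7 4 13 17
j=3: arr[3]=18 > 17 → no swap
j=4: arr[4]=14 ≤ 17 → i=3, swap arr[3],arr[4] → 9 12 15 14 18 11 10 3 16 7 4 13 17
j=5: arr[5]=11 ≤ 17 → i=4, swap arr[4],arr[5] → 9 12 15 14 11 18 10 3 16 7 4 13 17
j=6: arr[6]=10 ≤ 17 → i=5, swap arr[5],arr[6] → 9 12 15 14 11 10 18 3 16 7 4 13 17
j=7: arr[7]=3 ≤ 17 → i=6, swap arr[6],arr[7] → 9 12 15 14 11 10 3 18 16 7 4 13 17
j=8: arr[8]=16 ≤ 17 → i=7, swap arr[7],arr[8] → 9 12 15 14 11 10 3 16 18 7 4 13 17
j=9: arr[9]=7 ≤ 17 → i=8, swap arr[8],arr[9] → 9 12 15 14 11 10 3 16 7 18 4 13 17
j=10: arr[10]=4 ≤ 17 → i=9, swap arr[9],arr[10] → 9 12 15 14 11 10 3 16 7 4 18 13 17
j=11: arr[11]=13 ≤ 17 → i=10, swap arr[10],arr[11] → 9 12 15 14 11 10 3 16 7 4 13 18 17
final swap arr[11],arr[12] → 9 12 15 14 11 10 3 16 7 4 13 17 18; return 11

9 12 15 14 11 10 3 16 7 4 13 17 18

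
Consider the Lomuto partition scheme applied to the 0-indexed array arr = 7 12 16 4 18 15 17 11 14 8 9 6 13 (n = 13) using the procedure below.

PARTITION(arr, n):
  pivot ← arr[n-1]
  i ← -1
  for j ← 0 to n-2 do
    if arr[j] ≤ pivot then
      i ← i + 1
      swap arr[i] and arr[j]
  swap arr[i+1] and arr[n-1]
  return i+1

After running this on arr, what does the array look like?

pivot = arr[12] = 13; i = -1
j=0: arr[0]=7 ≤ 13 → i=0, swap arr[0],arr[0] (no change) → 7 12 16 4 18 15 17 11 14 8 9 6 13
j=1: arr[1]=12 ≤ 13 → i=1, swap arr[1],arr[1] (no change) → 7 12 16 4 18 15 17 11 14 8 9 6 13
j=2: arr[2]=16 > 13 → no swap
j=3: arr[3]=4 ≤ 13 → i=2, swap arr[2],arr[3] → 7 12 4 16 18 15 17 11 14 8 9 6 13
j=4: arr[4]=18 > 13 → no swap
j=5: arr[5]=15 > 13 → no swap
j=6: arr[6]=17 > 13 → no swap
j=7: arr[7]=11 ≤ 13 → i=3, swap arr[3],arr[7] → 7 12 4 11 18 15 17 16 14 8 9 6 13
j=8: arr[8]=14 > 13 → no swap
j=9: arr[9]=8 ≤ 13 → i=4, swap arr[4],arr[9] → 7 12 4 11 8 15 17 16 14 18 9 6 13
j=10: arr[10]=9 ≤ 13 → i=5, swap arr[5],arr[10] → 7 12 4 11 8 9 17 16 14 18 15 6 13
j=11: arr[11]=6 ≤ 13 → i=6, swap arr[6],arr[11] → 7 12 4 11 8 9 6 16 14 18 15 17 13
final swap arr[7],arr[12] → 7 12 4 11 8 9 6 13 14 18 15 17 16; return 7

7 12 4 11 8 9 6 13 14 18 15 17 16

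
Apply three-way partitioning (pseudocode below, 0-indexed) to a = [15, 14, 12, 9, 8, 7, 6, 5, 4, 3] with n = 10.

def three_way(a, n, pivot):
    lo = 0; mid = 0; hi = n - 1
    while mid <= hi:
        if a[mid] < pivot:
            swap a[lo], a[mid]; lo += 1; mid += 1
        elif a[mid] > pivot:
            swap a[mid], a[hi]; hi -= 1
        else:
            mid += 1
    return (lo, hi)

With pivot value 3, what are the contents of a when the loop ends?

pivot = 3; lo=0, mid=0, hi=9
a[mid]=15>3: swap a[0],a[9]; hi=8 → [3, 14, 12, 9, 8, 7, 6, 5, 4, 15]
a[mid]=3=3: mid=1
a[mid]=14>3: swap a[1],a[8]; hi=7 → [3, 4, 12, 9, 8, 7, 6, 5, 14, 15]
a[mid]=4>3: swap a[1],a[7]; hi=6 → [3, 5, 12, 9, 8, 7, 6, 4, 14, 15]
a[mid]=5>3: swap a[1],a[6]; hi=5 → [3, 6, 12, 9, 8, 7, 5, 4, 14, 15]
a[mid]=6>3: swap a[1],a[5]; hi=4 → [3, 7, 12, 9, 8, 6, 5, 4, 14, 15]
a[mid]=7>3: swap a[1],a[4]; hi=3 → [3, 8, 12, 9, 7, 6, 5, 4, 14, 15]
a[mid]=8>3: swap a[1],a[3]; hi=2 → [3, 9, 12, 8, 7, 6, 5, 4, 14, 15]
a[mid]=9>3: swap a[1],a[2]; hi=1 → [3, 12, 9, 8, 7, 6, 5, 4, 14, 15]
a[mid]=12>3: swap a[1],a[1]; hi=0 → [3, 12, 9, 8, 7, 6, 5, 4, 14, 15]
end: lo=0, hi=0; a = [3, 12, 9, 8, 7, 6, 5, 4, 14, 15]

[3, 12, 9, 8, 7, 6, 5, 4, 14, 15]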